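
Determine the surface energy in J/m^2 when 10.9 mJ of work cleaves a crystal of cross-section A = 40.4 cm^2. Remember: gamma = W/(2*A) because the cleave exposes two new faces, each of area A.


Convert: A = 40.4 cm^2 = 0.00404 m^2, W = 10.9 mJ = 0.0109 J
Cleaving exposes two faces of area A, so total new surface = 2*A and gamma = W / (2*A)
gamma = 0.0109 / (2 * 0.00404)
gamma = 1.349 J/m^2

1.349


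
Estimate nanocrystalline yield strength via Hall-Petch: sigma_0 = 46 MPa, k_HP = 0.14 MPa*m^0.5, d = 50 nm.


d = 50 nm = 5e-08 m
sqrt(d) = 0.0002236068
Hall-Petch contribution = k / sqrt(d) = 0.14 / 0.0002236068 = 626.1 MPa
sigma = sigma_0 + k/sqrt(d) = 46 + 626.1 = 672.1 MPa

672.1


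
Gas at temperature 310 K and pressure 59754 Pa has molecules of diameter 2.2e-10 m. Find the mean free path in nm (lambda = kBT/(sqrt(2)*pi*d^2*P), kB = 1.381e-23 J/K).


Mean free path: lambda = kB*T / (sqrt(2) * pi * d^2 * P)
lambda = 1.381e-23 * 310 / (sqrt(2) * pi * (2.2e-10)^2 * 59754)
lambda = 3.33179e-07 m
lambda = 333.18 nm

333.18


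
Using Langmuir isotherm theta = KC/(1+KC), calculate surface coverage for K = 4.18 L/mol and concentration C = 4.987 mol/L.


Langmuir isotherm: theta = K*C / (1 + K*C)
K*C = 4.18 * 4.987 = 20.84566
theta = 20.84566 / (1 + 20.84566) = 20.84566 / 21.84566
theta = 0.9542

0.9542


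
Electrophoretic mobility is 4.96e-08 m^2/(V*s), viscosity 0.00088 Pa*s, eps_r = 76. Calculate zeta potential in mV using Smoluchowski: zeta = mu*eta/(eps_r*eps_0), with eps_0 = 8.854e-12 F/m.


Smoluchowski equation: zeta = mu * eta / (eps_r * eps_0)
zeta = 4.96e-08 * 0.00088 / (76 * 8.854e-12)
zeta = 0.064865 V = 64.87 mV

64.87


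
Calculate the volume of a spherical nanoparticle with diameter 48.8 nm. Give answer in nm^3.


Radius r = 48.8/2 = 24.4 nm
Volume V = (4/3) * pi * r^3
V = (4/3) * pi * (24.4)^3
V = 60849.65 nm^3

60849.65


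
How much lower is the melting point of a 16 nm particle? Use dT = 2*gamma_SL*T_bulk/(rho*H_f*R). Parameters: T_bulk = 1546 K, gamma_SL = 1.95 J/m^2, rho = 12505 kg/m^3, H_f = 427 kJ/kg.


Radius R = 16/2 = 8 nm = 8e-09 m
Convert H_f = 427 kJ/kg = 427000 J/kg
dT = 2 * gamma_SL * T_bulk / (rho * H_f * R)
dT = 2 * 1.95 * 1546 / (12505 * 427000 * 8e-09)
dT = 141.1 K

141.1


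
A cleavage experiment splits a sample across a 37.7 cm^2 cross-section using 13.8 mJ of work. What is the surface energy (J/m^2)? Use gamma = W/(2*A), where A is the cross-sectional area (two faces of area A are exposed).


Convert: A = 37.7 cm^2 = 0.00377 m^2, W = 13.8 mJ = 0.0138 J
Cleaving exposes two faces of area A, so total new surface = 2*A and gamma = W / (2*A)
gamma = 0.0138 / (2 * 0.00377)
gamma = 1.83 J/m^2

1.83


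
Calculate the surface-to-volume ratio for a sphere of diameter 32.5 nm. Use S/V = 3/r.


Radius r = 32.5/2 = 16.25 nm
S/V = 3 / r = 3 / 16.25
S/V = 0.1846 nm^-1

0.1846


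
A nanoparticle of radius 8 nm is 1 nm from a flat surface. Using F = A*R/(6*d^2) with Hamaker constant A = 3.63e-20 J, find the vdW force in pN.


Convert to SI: R = 8 nm = 8e-09 m, d = 1 nm = 1e-09 m
F = A * R / (6 * d^2)
F = 3.63e-20 * 8e-09 / (6 * (1e-09)^2)
F = 4.84e-11 N = 48.4 pN

48.4


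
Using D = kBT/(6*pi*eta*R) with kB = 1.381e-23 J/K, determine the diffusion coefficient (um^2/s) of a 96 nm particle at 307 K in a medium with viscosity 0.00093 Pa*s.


Radius R = 96/2 = 48 nm = 4.8e-08 m
D = kB*T / (6*pi*eta*R)
D = 1.381e-23 * 307 / (6 * pi * 0.00093 * 4.8e-08)
D = 5.03856e-12 m^2/s = 5.039 um^2/s

5.039


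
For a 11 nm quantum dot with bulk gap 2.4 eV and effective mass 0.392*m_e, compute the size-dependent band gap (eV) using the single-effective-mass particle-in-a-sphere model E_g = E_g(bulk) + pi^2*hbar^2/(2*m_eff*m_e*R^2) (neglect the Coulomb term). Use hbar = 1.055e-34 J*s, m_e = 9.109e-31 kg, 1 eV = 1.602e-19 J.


Radius R = 11/2 nm = 5.5e-09 m
Confinement energy dE = pi^2 * hbar^2 / (2 * m_eff * m_e * R^2)
dE = pi^2 * (1.055e-34)^2 / (2 * 0.392 * 9.109e-31 * (5.5e-09)^2) J, divided by 1.602e-19 J/eV
dE = 0.0317 eV
Total band gap = E_g(bulk) + dE = 2.4 + 0.0317 = 2.4317 eV

2.4317


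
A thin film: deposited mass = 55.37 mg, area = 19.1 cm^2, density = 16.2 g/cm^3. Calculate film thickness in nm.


Convert: m = 55.37 mg = 5.5370e-05 kg, A = 19.1 cm^2 = 1.9100e-03 m^2, rho = 16.2 g/cm^3 = 16200 kg/m^3
t = m / (A * rho)
t = 5.5370e-05 / (1.9100e-03 * 16200)
t = 1.7895e-06 m = 1789.5 nm

1789.5


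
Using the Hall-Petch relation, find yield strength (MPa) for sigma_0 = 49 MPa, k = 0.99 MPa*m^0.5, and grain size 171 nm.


d = 171 nm = 1.71e-07 m
sqrt(d) = 0.0004135215
Hall-Petch contribution = k / sqrt(d) = 0.99 / 0.0004135215 = 2394.1 MPa
sigma = sigma_0 + k/sqrt(d) = 49 + 2394.1 = 2443.1 MPa

2443.1


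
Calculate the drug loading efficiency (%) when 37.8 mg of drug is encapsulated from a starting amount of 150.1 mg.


Drug loading efficiency = (drug loaded / drug initial) * 100
DLE = 37.8 / 150.1 * 100
DLE = 0.2518 * 100
DLE = 25.18%

25.18


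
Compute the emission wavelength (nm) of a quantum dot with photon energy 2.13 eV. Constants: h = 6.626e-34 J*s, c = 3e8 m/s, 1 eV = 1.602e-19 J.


Convert energy: E = 2.13 eV = 2.13 * 1.602e-19 = 3.41226e-19 J
lambda = h*c / E = 6.626e-34 * 3e8 / 3.41226e-19
lambda = 5.82546e-07 m = 582.5 nm

582.5


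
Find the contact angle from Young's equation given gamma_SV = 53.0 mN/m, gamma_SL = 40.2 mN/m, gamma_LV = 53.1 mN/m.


cos(theta) = (gamma_SV - gamma_SL) / gamma_LV
cos(theta) = (53.0 - 40.2) / 53.1
cos(theta) = 0.241055
theta = arccos(0.241055) = 76.05 degrees

76.05


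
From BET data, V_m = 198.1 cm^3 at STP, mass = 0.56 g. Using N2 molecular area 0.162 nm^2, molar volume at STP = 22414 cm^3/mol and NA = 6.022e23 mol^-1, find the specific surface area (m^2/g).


Number of moles in monolayer = V_m / 22414 = 198.1 / 22414 = 0.00883823
Number of molecules = moles * NA = 0.00883823 * 6.022e23
SA = molecules * sigma / mass
SA = (198.1 / 22414) * 6.022e23 * 0.162e-18 / 0.56
SA = 1539.7 m^2/g

1539.7


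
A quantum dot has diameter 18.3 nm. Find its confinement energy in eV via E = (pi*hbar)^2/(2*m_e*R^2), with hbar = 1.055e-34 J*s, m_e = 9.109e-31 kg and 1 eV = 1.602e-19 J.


Radius R = 18.3/2 = 9.15 nm = 9.15e-09 m
E = (pi * 1.055e-34)^2 / (2 * 9.109e-31 * (9.15e-09)^2)
E(J) = 7.20214e-22
E = E(J) / 1.602e-19 = 0.0045 eV

0.0045


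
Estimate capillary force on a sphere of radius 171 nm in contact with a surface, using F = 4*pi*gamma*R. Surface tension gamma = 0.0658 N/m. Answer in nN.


Convert radius: R = 171 nm = 1.71e-07 m
F = 4 * pi * gamma * R
F = 4 * pi * 0.0658 * 1.71e-07
F = 1.41394e-07 N = 141.3943 nN

141.3943


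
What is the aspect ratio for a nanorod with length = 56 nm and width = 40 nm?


Aspect ratio AR = length / diameter
AR = 56 / 40
AR = 1.4

1.4


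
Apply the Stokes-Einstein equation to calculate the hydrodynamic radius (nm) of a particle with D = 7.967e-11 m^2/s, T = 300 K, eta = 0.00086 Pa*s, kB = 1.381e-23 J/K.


Stokes-Einstein: R = kB*T / (6*pi*eta*D)
R = 1.381e-23 * 300 / (6 * pi * 0.00086 * 7.967e-11)
R = 3.2079e-09 m = 3.21 nm

3.21


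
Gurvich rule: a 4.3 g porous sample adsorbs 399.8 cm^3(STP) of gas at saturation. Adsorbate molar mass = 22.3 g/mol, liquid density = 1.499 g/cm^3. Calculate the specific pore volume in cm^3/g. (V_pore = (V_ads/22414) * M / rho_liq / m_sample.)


Moles adsorbed n = V_ads / 22414 = 399.8 / 22414 = 1.783707e-02 mol
Liquid volume V_liq = n * M / rho_liq = 1.783707e-02 * 22.3 / 1.499 = 0.26535 cm^3
Specific pore volume V_pore = V_liq / m_sample = 0.26535 / 4.3
V_pore = 0.0617 cm^3/g

0.0617


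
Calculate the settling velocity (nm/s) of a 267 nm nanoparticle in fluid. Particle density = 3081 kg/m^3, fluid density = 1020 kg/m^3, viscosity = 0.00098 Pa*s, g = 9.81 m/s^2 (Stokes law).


Radius R = 267/2 nm = 1.335e-07 m
Density difference = 3081 - 1020 = 2061 kg/m^3
v = 2 * R^2 * (rho_p - rho_f) * g / (9 * eta)
v = 2 * (1.335e-07)^2 * 2061 * 9.81 / (9 * 0.00098)
v = 8.17092e-08 m/s = 81.7092 nm/s

81.7092


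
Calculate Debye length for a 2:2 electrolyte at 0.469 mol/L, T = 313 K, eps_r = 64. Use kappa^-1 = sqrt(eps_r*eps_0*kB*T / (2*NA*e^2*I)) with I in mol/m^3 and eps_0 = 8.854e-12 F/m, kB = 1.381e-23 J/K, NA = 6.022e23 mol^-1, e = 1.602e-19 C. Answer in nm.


Ionic strength I = 0.469 * 2^2 * 1000 = 1876 mol/m^3
kappa^-1 = sqrt(64 * 8.854e-12 * 1.381e-23 * 313 / (2 * 6.022e23 * (1.602e-19)^2 * 1876))
kappa^-1 = 0.206 nm

0.206


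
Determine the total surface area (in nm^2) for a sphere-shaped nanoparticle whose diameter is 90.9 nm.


Radius r = 90.9/2 = 45.45 nm
Surface area SA = 4 * pi * r^2
SA = 4 * pi * (45.45)^2
SA = 25958.38 nm^2

25958.38


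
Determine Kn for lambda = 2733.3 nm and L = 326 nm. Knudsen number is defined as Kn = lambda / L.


Knudsen number Kn = lambda / L
Kn = 2733.3 / 326
Kn = 8.3844

8.3844


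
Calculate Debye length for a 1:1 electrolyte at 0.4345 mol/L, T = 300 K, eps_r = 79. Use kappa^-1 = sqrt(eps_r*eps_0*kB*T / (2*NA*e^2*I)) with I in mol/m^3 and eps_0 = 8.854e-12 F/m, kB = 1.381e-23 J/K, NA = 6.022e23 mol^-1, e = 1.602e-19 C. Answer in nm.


Ionic strength I = 0.4345 * 1^2 * 1000 = 434.5 mol/m^3
kappa^-1 = sqrt(79 * 8.854e-12 * 1.381e-23 * 300 / (2 * 6.022e23 * (1.602e-19)^2 * 434.5))
kappa^-1 = 0.465 nm

0.465


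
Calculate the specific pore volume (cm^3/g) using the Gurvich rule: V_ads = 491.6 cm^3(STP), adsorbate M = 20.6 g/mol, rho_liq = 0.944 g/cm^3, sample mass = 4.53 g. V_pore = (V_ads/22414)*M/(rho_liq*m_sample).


Moles adsorbed n = V_ads / 22414 = 491.6 / 22414 = 2.193272e-02 mol
Liquid volume V_liq = n * M / rho_liq = 2.193272e-02 * 20.6 / 0.944 = 0.47862 cm^3
Specific pore volume V_pore = V_liq / m_sample = 0.47862 / 4.53
V_pore = 0.1057 cm^3/g

0.1057


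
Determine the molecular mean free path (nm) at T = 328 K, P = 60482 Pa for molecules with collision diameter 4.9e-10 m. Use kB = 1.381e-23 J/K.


Mean free path: lambda = kB*T / (sqrt(2) * pi * d^2 * P)
lambda = 1.381e-23 * 328 / (sqrt(2) * pi * (4.9e-10)^2 * 60482)
lambda = 7.02076e-08 m
lambda = 70.21 nm

70.21


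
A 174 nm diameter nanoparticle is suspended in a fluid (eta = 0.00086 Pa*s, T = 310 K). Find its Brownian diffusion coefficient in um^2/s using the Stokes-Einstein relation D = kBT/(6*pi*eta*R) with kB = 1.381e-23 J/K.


Radius R = 174/2 = 87 nm = 8.7e-08 m
D = kB*T / (6*pi*eta*R)
D = 1.381e-23 * 310 / (6 * pi * 0.00086 * 8.7e-08)
D = 3.03554e-12 m^2/s = 3.036 um^2/s

3.036


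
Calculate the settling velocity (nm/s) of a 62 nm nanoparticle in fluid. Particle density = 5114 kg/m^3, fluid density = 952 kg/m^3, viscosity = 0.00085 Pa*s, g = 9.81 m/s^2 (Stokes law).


Radius R = 62/2 nm = 3.1e-08 m
Density difference = 5114 - 952 = 4162 kg/m^3
v = 2 * R^2 * (rho_p - rho_f) * g / (9 * eta)
v = 2 * (3.1e-08)^2 * 4162 * 9.81 / (9 * 0.00085)
v = 1.0258e-08 m/s = 10.258 nm/s

10.258


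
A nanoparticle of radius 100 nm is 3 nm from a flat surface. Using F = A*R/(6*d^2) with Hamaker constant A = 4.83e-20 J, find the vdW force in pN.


Convert to SI: R = 100 nm = 1e-07 m, d = 3 nm = 3e-09 m
F = A * R / (6 * d^2)
F = 4.83e-20 * 1e-07 / (6 * (3e-09)^2)
F = 8.94444e-11 N = 89.444 pN

89.444


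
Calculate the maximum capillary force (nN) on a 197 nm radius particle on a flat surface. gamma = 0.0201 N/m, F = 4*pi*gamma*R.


Convert radius: R = 197 nm = 1.97e-07 m
F = 4 * pi * gamma * R
F = 4 * pi * 0.0201 * 1.97e-07
F = 4.97591e-08 N = 49.7591 nN

49.7591


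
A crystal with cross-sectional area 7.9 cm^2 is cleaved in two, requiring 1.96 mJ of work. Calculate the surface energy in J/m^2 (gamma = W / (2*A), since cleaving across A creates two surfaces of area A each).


Convert: A = 7.9 cm^2 = 0.00079 m^2, W = 1.96 mJ = 0.00196 J
Cleaving exposes two faces of area A, so total new surface = 2*A and gamma = W / (2*A)
gamma = 0.00196 / (2 * 0.00079)
gamma = 1.241 J/m^2

1.241


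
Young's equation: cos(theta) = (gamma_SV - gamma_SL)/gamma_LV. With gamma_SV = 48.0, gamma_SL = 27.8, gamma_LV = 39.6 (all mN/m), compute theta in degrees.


cos(theta) = (gamma_SV - gamma_SL) / gamma_LV
cos(theta) = (48.0 - 27.8) / 39.6
cos(theta) = 0.510101
theta = arccos(0.510101) = 59.33 degrees

59.33


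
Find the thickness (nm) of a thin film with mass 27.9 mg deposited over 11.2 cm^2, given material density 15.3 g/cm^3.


Convert: m = 27.9 mg = 2.7900e-05 kg, A = 11.2 cm^2 = 1.1200e-03 m^2, rho = 15.3 g/cm^3 = 15300 kg/m^3
t = m / (A * rho)
t = 2.7900e-05 / (1.1200e-03 * 15300)
t = 1.6282e-06 m = 1628.2 nm

1628.2


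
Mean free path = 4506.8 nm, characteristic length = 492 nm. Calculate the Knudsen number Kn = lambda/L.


Knudsen number Kn = lambda / L
Kn = 4506.8 / 492
Kn = 9.1602

9.1602


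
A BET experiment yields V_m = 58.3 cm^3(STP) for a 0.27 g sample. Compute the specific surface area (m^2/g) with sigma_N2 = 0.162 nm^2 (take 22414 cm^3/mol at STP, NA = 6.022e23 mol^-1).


Number of moles in monolayer = V_m / 22414 = 58.3 / 22414 = 0.00260105
Number of molecules = moles * NA = 0.00260105 * 6.022e23
SA = molecules * sigma / mass
SA = (58.3 / 22414) * 6.022e23 * 0.162e-18 / 0.27
SA = 939.8 m^2/g

939.8


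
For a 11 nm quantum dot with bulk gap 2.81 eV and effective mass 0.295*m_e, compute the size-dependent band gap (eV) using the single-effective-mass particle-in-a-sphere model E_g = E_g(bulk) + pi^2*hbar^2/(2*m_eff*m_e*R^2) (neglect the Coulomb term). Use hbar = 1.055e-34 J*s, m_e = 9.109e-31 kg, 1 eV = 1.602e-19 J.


Radius R = 11/2 nm = 5.5e-09 m
Confinement energy dE = pi^2 * hbar^2 / (2 * m_eff * m_e * R^2)
dE = pi^2 * (1.055e-34)^2 / (2 * 0.295 * 9.109e-31 * (5.5e-09)^2) J, divided by 1.602e-19 J/eV
dE = 0.0422 eV
Total band gap = E_g(bulk) + dE = 2.81 + 0.0422 = 2.8522 eV

2.8522


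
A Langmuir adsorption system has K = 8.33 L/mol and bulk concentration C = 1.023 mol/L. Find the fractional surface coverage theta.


Langmuir isotherm: theta = K*C / (1 + K*C)
K*C = 8.33 * 1.023 = 8.52159
theta = 8.52159 / (1 + 8.52159) = 8.52159 / 9.52159
theta = 0.895

0.895


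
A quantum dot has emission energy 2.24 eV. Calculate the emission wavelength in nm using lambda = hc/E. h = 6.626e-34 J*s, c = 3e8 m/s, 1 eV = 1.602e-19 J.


Convert energy: E = 2.24 eV = 2.24 * 1.602e-19 = 3.58848e-19 J
lambda = h*c / E = 6.626e-34 * 3e8 / 3.58848e-19
lambda = 5.53939e-07 m = 553.9 nm

553.9


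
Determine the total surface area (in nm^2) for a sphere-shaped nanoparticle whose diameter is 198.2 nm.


Radius r = 198.2/2 = 99.1 nm
Surface area SA = 4 * pi * r^2
SA = 4 * pi * (99.1)^2
SA = 123411.94 nm^2

123411.94


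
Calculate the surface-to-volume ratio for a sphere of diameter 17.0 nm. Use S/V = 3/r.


Radius r = 17.0/2 = 8.5 nm
S/V = 3 / r = 3 / 8.5
S/V = 0.3529 nm^-1

0.3529


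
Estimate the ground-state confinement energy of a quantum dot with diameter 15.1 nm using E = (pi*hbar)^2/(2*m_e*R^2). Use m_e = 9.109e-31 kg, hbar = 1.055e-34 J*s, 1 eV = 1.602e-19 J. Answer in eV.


Radius R = 15.1/2 = 7.55 nm = 7.55e-09 m
E = (pi * 1.055e-34)^2 / (2 * 9.109e-31 * (7.55e-09)^2)
E(J) = 1.05782e-21
E = E(J) / 1.602e-19 = 0.0066 eV

0.0066


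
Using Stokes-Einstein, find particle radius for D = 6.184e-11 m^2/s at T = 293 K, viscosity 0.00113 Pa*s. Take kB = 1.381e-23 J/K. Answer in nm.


Stokes-Einstein: R = kB*T / (6*pi*eta*D)
R = 1.381e-23 * 293 / (6 * pi * 0.00113 * 6.184e-11)
R = 3.07194e-09 m = 3.07 nm

3.07


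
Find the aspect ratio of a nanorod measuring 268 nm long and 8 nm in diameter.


Aspect ratio AR = length / diameter
AR = 268 / 8
AR = 33.5

33.5


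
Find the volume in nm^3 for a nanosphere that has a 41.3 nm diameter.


Radius r = 41.3/2 = 20.65 nm
Volume V = (4/3) * pi * r^3
V = (4/3) * pi * (20.65)^3
V = 36884.91 nm^3

36884.91


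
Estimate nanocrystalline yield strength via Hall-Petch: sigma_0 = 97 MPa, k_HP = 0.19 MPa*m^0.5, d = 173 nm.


d = 173 nm = 1.73e-07 m
sqrt(d) = 0.0004159327
Hall-Petch contribution = k / sqrt(d) = 0.19 / 0.0004159327 = 456.8 MPa
sigma = sigma_0 + k/sqrt(d) = 97 + 456.8 = 553.8 MPa

553.8


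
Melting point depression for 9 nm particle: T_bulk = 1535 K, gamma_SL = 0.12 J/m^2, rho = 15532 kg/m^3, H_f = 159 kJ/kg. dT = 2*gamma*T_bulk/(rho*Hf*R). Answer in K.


Radius R = 9/2 = 4.5 nm = 4.5e-09 m
Convert H_f = 159 kJ/kg = 159000 J/kg
dT = 2 * gamma_SL * T_bulk / (rho * H_f * R)
dT = 2 * 0.12 * 1535 / (15532 * 159000 * 4.5e-09)
dT = 33.1 K

33.1


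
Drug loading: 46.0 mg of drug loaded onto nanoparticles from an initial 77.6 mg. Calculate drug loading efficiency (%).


Drug loading efficiency = (drug loaded / drug initial) * 100
DLE = 46.0 / 77.6 * 100
DLE = 0.5928 * 100
DLE = 59.28%

59.28


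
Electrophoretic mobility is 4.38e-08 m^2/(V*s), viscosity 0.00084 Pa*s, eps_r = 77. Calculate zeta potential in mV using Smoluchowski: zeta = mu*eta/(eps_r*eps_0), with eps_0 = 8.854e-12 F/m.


Smoluchowski equation: zeta = mu * eta / (eps_r * eps_0)
zeta = 4.38e-08 * 0.00084 / (77 * 8.854e-12)
zeta = 0.053966 V = 53.97 mV

53.97


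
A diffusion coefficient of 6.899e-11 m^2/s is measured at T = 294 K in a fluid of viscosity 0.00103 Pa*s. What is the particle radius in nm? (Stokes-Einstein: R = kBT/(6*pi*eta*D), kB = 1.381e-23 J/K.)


Stokes-Einstein: R = kB*T / (6*pi*eta*D)
R = 1.381e-23 * 294 / (6 * pi * 0.00103 * 6.899e-11)
R = 3.03121e-09 m = 3.03 nm

3.03


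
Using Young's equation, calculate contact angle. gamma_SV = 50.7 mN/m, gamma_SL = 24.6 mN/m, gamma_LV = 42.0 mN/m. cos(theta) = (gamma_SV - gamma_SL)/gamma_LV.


cos(theta) = (gamma_SV - gamma_SL) / gamma_LV
cos(theta) = (50.7 - 24.6) / 42.0
cos(theta) = 0.621429
theta = arccos(0.621429) = 51.58 degrees

51.58


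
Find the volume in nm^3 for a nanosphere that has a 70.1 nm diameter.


Radius r = 70.1/2 = 35.05 nm
Volume V = (4/3) * pi * r^3
V = (4/3) * pi * (35.05)^3
V = 180365.17 nm^3

180365.17


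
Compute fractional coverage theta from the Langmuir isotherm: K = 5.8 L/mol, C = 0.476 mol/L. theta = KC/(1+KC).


Langmuir isotherm: theta = K*C / (1 + K*C)
K*C = 5.8 * 0.476 = 2.7608
theta = 2.7608 / (1 + 2.7608) = 2.7608 / 3.7608
theta = 0.7341

0.7341


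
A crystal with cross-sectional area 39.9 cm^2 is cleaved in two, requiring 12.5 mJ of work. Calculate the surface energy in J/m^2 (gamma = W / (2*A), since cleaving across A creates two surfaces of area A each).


Convert: A = 39.9 cm^2 = 0.00399 m^2, W = 12.5 mJ = 0.0125 J
Cleaving exposes two faces of area A, so total new surface = 2*A and gamma = W / (2*A)
gamma = 0.0125 / (2 * 0.00399)
gamma = 1.566 J/m^2

1.566


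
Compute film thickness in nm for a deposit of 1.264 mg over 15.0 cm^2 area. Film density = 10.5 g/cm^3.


Convert: m = 1.264 mg = 1.2640e-06 kg, A = 15.0 cm^2 = 1.5000e-03 m^2, rho = 10.5 g/cm^3 = 10500 kg/m^3
t = m / (A * rho)
t = 1.2640e-06 / (1.5000e-03 * 10500)
t = 8.0254e-08 m = 80.3 nm

80.3


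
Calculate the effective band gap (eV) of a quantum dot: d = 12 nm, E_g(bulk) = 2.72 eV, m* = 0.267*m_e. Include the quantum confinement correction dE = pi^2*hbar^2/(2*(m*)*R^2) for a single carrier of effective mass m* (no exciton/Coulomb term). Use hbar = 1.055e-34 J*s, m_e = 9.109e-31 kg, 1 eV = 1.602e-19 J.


Radius R = 12/2 nm = 6e-09 m
Confinement energy dE = pi^2 * hbar^2 / (2 * m_eff * m_e * R^2)
dE = pi^2 * (1.055e-34)^2 / (2 * 0.267 * 9.109e-31 * (6e-09)^2) J, divided by 1.602e-19 J/eV
dE = 0.0392 eV
Total band gap = E_g(bulk) + dE = 2.72 + 0.0392 = 2.7592 eV

2.7592


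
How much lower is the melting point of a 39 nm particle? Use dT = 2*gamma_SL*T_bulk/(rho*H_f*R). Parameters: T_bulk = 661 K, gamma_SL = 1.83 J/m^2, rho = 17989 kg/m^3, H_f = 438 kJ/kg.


Radius R = 39/2 = 19.5 nm = 1.95e-08 m
Convert H_f = 438 kJ/kg = 438000 J/kg
dT = 2 * gamma_SL * T_bulk / (rho * H_f * R)
dT = 2 * 1.83 * 661 / (17989 * 438000 * 1.95e-08)
dT = 15.7 K

15.7


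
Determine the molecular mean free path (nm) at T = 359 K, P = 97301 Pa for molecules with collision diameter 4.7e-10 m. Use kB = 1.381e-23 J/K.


Mean free path: lambda = kB*T / (sqrt(2) * pi * d^2 * P)
lambda = 1.381e-23 * 359 / (sqrt(2) * pi * (4.7e-10)^2 * 97301)
lambda = 5.19171e-08 m
lambda = 51.92 nm

51.92


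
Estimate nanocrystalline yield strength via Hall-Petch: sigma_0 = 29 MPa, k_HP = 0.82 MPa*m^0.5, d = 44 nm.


d = 44 nm = 4.4e-08 m
sqrt(d) = 0.0002097618
Hall-Petch contribution = k / sqrt(d) = 0.82 / 0.0002097618 = 3909.2 MPa
sigma = sigma_0 + k/sqrt(d) = 29 + 3909.2 = 3938.2 MPa

3938.2


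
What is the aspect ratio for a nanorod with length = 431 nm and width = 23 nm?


Aspect ratio AR = length / diameter
AR = 431 / 23
AR = 18.74

18.74


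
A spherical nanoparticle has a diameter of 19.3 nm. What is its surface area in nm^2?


Radius r = 19.3/2 = 9.65 nm
Surface area SA = 4 * pi * r^2
SA = 4 * pi * (9.65)^2
SA = 1170.21 nm^2

1170.21


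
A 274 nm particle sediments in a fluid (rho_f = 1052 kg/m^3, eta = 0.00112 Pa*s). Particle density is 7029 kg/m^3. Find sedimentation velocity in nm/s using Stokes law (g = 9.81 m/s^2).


Radius R = 274/2 nm = 1.37e-07 m
Density difference = 7029 - 1052 = 5977 kg/m^3
v = 2 * R^2 * (rho_p - rho_f) * g / (9 * eta)
v = 2 * (1.37e-07)^2 * 5977 * 9.81 / (9 * 0.00112)
v = 2.18355e-07 m/s = 218.3549 nm/s

218.3549


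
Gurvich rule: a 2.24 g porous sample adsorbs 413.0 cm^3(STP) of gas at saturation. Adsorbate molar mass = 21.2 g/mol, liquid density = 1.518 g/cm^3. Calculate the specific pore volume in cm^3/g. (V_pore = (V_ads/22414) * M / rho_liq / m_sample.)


Moles adsorbed n = V_ads / 22414 = 413.0 / 22414 = 1.842598e-02 mol
Liquid volume V_liq = n * M / rho_liq = 1.842598e-02 * 21.2 / 1.518 = 0.25733 cm^3
Specific pore volume V_pore = V_liq / m_sample = 0.25733 / 2.24
V_pore = 0.1149 cm^3/g

0.1149


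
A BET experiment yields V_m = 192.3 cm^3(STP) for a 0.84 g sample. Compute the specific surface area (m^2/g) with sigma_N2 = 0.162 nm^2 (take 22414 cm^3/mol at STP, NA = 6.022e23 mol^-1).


Number of moles in monolayer = V_m / 22414 = 192.3 / 22414 = 0.00857946
Number of molecules = moles * NA = 0.00857946 * 6.022e23
SA = molecules * sigma / mass
SA = (192.3 / 22414) * 6.022e23 * 0.162e-18 / 0.84
SA = 996.4 m^2/g

996.4


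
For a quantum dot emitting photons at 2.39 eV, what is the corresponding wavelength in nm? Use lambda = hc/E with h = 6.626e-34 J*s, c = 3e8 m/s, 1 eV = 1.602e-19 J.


Convert energy: E = 2.39 eV = 2.39 * 1.602e-19 = 3.82878e-19 J
lambda = h*c / E = 6.626e-34 * 3e8 / 3.82878e-19
lambda = 5.19173e-07 m = 519.2 nm

519.2


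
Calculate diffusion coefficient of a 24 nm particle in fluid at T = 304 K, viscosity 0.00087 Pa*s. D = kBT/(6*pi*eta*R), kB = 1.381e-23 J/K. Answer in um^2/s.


Radius R = 24/2 = 12 nm = 1.2e-08 m
D = kB*T / (6*pi*eta*R)
D = 1.381e-23 * 304 / (6 * pi * 0.00087 * 1.2e-08)
D = 2.13337e-11 m^2/s = 21.334 um^2/s

21.334


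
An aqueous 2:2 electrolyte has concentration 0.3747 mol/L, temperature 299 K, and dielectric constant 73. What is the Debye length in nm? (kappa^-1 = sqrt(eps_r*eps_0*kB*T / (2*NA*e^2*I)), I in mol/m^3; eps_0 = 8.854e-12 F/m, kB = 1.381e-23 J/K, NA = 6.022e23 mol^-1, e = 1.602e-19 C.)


Ionic strength I = 0.3747 * 2^2 * 1000 = 1498.8 mol/m^3
kappa^-1 = sqrt(73 * 8.854e-12 * 1.381e-23 * 299 / (2 * 6.022e23 * (1.602e-19)^2 * 1498.8))
kappa^-1 = 0.24 nm

0.24


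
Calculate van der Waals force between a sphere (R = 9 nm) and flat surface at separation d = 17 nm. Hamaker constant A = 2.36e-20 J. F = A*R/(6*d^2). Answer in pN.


Convert to SI: R = 9 nm = 9e-09 m, d = 17 nm = 1.7e-08 m
F = A * R / (6 * d^2)
F = 2.36e-20 * 9e-09 / (6 * (1.7e-08)^2)
F = 1.22491e-13 N = 0.122 pN

0.122


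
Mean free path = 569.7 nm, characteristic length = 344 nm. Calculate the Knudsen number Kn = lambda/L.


Knudsen number Kn = lambda / L
Kn = 569.7 / 344
Kn = 1.6561

1.6561


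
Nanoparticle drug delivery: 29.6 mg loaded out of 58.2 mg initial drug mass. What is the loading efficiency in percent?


Drug loading efficiency = (drug loaded / drug initial) * 100
DLE = 29.6 / 58.2 * 100
DLE = 0.5086 * 100
DLE = 50.86%

50.86


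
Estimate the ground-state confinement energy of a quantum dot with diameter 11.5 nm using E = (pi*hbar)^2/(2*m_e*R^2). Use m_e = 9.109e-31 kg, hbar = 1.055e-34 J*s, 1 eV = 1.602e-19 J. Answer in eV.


Radius R = 11.5/2 = 5.75 nm = 5.75e-09 m
E = (pi * 1.055e-34)^2 / (2 * 9.109e-31 * (5.75e-09)^2)
E(J) = 1.82376e-21
E = E(J) / 1.602e-19 = 0.0114 eV

0.0114


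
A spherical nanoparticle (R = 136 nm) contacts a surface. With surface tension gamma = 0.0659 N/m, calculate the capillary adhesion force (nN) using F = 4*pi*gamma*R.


Convert radius: R = 136 nm = 1.36e-07 m
F = 4 * pi * gamma * R
F = 4 * pi * 0.0659 * 1.36e-07
F = 1.12625e-07 N = 112.6248 nN

112.6248


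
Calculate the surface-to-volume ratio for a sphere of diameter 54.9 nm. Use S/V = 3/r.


Radius r = 54.9/2 = 27.45 nm
S/V = 3 / r = 3 / 27.45
S/V = 0.1093 nm^-1

0.1093


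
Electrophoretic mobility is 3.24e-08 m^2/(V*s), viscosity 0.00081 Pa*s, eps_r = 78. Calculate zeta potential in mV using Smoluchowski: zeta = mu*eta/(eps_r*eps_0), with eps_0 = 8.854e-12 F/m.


Smoluchowski equation: zeta = mu * eta / (eps_r * eps_0)
zeta = 3.24e-08 * 0.00081 / (78 * 8.854e-12)
zeta = 0.038001 V = 38.0 mV

38.0


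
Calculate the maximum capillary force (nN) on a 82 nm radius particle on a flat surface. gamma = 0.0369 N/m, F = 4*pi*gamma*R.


Convert radius: R = 82 nm = 8.2e-08 m
F = 4 * pi * gamma * R
F = 4 * pi * 0.0369 * 8.2e-08
F = 3.80233e-08 N = 38.0233 nN

38.0233


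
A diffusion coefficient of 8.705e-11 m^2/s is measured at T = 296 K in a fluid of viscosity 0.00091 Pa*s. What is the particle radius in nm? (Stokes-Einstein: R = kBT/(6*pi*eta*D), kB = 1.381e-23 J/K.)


Stokes-Einstein: R = kB*T / (6*pi*eta*D)
R = 1.381e-23 * 296 / (6 * pi * 0.00091 * 8.705e-11)
R = 2.73763e-09 m = 2.74 nm

2.74


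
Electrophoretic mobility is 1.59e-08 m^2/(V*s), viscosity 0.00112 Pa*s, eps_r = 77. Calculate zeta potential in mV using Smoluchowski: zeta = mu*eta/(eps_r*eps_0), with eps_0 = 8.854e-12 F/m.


Smoluchowski equation: zeta = mu * eta / (eps_r * eps_0)
zeta = 1.59e-08 * 0.00112 / (77 * 8.854e-12)
zeta = 0.026121 V = 26.12 mV

26.12


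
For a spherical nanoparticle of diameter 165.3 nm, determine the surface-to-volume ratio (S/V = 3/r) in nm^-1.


Radius r = 165.3/2 = 82.65 nm
S/V = 3 / r = 3 / 82.65
S/V = 0.0363 nm^-1

0.0363


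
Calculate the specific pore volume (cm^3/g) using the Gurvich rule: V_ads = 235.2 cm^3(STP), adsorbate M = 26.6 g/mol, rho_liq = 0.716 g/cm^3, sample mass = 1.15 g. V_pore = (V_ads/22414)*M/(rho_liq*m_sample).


Moles adsorbed n = V_ads / 22414 = 235.2 / 22414 = 1.049344e-02 mol
Liquid volume V_liq = n * M / rho_liq = 1.049344e-02 * 26.6 / 0.716 = 0.38984 cm^3
Specific pore volume V_pore = V_liq / m_sample = 0.38984 / 1.15
V_pore = 0.339 cm^3/g

0.339


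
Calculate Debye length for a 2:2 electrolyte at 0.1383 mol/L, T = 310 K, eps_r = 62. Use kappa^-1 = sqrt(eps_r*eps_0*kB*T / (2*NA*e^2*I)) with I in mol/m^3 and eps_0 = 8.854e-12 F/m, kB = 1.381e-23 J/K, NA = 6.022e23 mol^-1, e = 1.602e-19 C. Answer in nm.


Ionic strength I = 0.1383 * 2^2 * 1000 = 553.2 mol/m^3
kappa^-1 = sqrt(62 * 8.854e-12 * 1.381e-23 * 310 / (2 * 6.022e23 * (1.602e-19)^2 * 553.2))
kappa^-1 = 0.371 nm

0.371


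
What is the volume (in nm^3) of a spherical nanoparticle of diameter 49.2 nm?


Radius r = 49.2/2 = 24.6 nm
Volume V = (4/3) * pi * r^3
V = (4/3) * pi * (24.6)^3
V = 62358.25 nm^3

62358.25


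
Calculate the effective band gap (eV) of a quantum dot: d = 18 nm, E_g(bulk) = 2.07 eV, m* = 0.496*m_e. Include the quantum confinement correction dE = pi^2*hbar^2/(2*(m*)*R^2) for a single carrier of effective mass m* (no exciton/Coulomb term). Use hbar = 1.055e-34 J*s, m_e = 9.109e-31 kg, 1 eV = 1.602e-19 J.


Radius R = 18/2 nm = 9e-09 m
Confinement energy dE = pi^2 * hbar^2 / (2 * m_eff * m_e * R^2)
dE = pi^2 * (1.055e-34)^2 / (2 * 0.496 * 9.109e-31 * (9e-09)^2) J, divided by 1.602e-19 J/eV
dE = 0.0094 eV
Total band gap = E_g(bulk) + dE = 2.07 + 0.0094 = 2.0794 eV

2.0794


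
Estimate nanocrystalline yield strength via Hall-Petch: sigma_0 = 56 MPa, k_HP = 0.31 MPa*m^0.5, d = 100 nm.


d = 100 nm = 1e-07 m
sqrt(d) = 0.0003162278
Hall-Petch contribution = k / sqrt(d) = 0.31 / 0.0003162278 = 980.3 MPa
sigma = sigma_0 + k/sqrt(d) = 56 + 980.3 = 1036.3 MPa

1036.3


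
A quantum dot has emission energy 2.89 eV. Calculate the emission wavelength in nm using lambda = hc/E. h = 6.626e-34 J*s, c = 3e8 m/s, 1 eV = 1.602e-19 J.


Convert energy: E = 2.89 eV = 2.89 * 1.602e-19 = 4.62978e-19 J
lambda = h*c / E = 6.626e-34 * 3e8 / 4.62978e-19
lambda = 4.29351e-07 m = 429.4 nm

429.4


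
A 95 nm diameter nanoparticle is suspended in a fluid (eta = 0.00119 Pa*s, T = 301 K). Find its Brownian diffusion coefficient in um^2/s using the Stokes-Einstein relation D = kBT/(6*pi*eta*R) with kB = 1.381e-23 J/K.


Radius R = 95/2 = 47.5 nm = 4.75e-08 m
D = kB*T / (6*pi*eta*R)
D = 1.381e-23 * 301 / (6 * pi * 0.00119 * 4.75e-08)
D = 3.90138e-12 m^2/s = 3.901 um^2/s

3.901


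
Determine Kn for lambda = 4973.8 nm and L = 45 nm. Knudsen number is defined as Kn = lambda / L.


Knudsen number Kn = lambda / L
Kn = 4973.8 / 45
Kn = 110.5289

110.5289


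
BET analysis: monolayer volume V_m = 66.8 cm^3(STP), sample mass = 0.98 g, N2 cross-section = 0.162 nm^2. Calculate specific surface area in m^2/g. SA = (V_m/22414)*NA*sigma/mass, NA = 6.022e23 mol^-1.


Number of moles in monolayer = V_m / 22414 = 66.8 / 22414 = 0.00298028
Number of molecules = moles * NA = 0.00298028 * 6.022e23
SA = molecules * sigma / mass
SA = (66.8 / 22414) * 6.022e23 * 0.162e-18 / 0.98
SA = 296.7 m^2/g

296.7


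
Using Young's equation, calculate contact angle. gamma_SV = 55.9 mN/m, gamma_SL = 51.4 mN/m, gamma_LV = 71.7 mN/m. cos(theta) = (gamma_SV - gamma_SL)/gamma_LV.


cos(theta) = (gamma_SV - gamma_SL) / gamma_LV
cos(theta) = (55.9 - 51.4) / 71.7
cos(theta) = 0.062762
theta = arccos(0.062762) = 86.4 degrees

86.4


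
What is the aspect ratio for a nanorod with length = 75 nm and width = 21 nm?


Aspect ratio AR = length / diameter
AR = 75 / 21
AR = 3.57

3.57


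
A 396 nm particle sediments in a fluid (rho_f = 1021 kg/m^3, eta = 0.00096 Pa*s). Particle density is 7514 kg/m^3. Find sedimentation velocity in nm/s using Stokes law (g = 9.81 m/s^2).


Radius R = 396/2 nm = 1.98e-07 m
Density difference = 7514 - 1021 = 6493 kg/m^3
v = 2 * R^2 * (rho_p - rho_f) * g / (9 * eta)
v = 2 * (1.98e-07)^2 * 6493 * 9.81 / (9 * 0.00096)
v = 5.78044e-07 m/s = 578.0442 nm/s

578.0442


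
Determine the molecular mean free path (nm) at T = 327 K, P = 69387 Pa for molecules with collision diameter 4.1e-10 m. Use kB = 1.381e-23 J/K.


Mean free path: lambda = kB*T / (sqrt(2) * pi * d^2 * P)
lambda = 1.381e-23 * 327 / (sqrt(2) * pi * (4.1e-10)^2 * 69387)
lambda = 8.71426e-08 m
lambda = 87.14 nm

87.14


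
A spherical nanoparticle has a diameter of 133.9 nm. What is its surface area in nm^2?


Radius r = 133.9/2 = 66.95 nm
Surface area SA = 4 * pi * r^2
SA = 4 * pi * (66.95)^2
SA = 56326.27 nm^2

56326.27


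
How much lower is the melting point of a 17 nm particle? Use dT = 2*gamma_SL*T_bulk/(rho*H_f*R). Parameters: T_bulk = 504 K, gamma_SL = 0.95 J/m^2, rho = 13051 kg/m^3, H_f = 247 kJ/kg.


Radius R = 17/2 = 8.5 nm = 8.5e-09 m
Convert H_f = 247 kJ/kg = 247000 J/kg
dT = 2 * gamma_SL * T_bulk / (rho * H_f * R)
dT = 2 * 0.95 * 504 / (13051 * 247000 * 8.5e-09)
dT = 34.9 K

34.9


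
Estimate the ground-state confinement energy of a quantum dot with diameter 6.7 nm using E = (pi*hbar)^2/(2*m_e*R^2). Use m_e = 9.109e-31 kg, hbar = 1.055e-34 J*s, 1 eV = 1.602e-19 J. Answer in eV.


Radius R = 6.7/2 = 3.35 nm = 3.35e-09 m
E = (pi * 1.055e-34)^2 / (2 * 9.109e-31 * (3.35e-09)^2)
E(J) = 5.37297e-21
E = E(J) / 1.602e-19 = 0.0335 eV

0.0335


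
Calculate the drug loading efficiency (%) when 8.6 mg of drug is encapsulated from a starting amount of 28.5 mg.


Drug loading efficiency = (drug loaded / drug initial) * 100
DLE = 8.6 / 28.5 * 100
DLE = 0.3018 * 100
DLE = 30.18%

30.18


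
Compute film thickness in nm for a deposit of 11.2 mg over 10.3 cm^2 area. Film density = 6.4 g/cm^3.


Convert: m = 11.2 mg = 1.1200e-05 kg, A = 10.3 cm^2 = 1.0300e-03 m^2, rho = 6.4 g/cm^3 = 6400 kg/m^3
t = m / (A * rho)
t = 1.1200e-05 / (1.0300e-03 * 6400)
t = 1.6990e-06 m = 1699.0 nm

1699.0


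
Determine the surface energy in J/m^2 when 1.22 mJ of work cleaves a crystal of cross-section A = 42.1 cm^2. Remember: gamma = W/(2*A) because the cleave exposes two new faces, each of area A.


Convert: A = 42.1 cm^2 = 0.00421 m^2, W = 1.22 mJ = 0.00122 J
Cleaving exposes two faces of area A, so total new surface = 2*A and gamma = W / (2*A)
gamma = 0.00122 / (2 * 0.00421)
gamma = 0.145 J/m^2

0.145


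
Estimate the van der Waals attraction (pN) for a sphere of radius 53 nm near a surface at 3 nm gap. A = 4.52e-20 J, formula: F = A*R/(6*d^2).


Convert to SI: R = 53 nm = 5.3e-08 m, d = 3 nm = 3e-09 m
F = A * R / (6 * d^2)
F = 4.52e-20 * 5.3e-08 / (6 * (3e-09)^2)
F = 4.4363e-11 N = 44.363 pN

44.363


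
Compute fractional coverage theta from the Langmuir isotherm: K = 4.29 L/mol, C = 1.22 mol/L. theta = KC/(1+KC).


Langmuir isotherm: theta = K*C / (1 + K*C)
K*C = 4.29 * 1.22 = 5.2338
theta = 5.2338 / (1 + 5.2338) = 5.2338 / 6.2338
theta = 0.8396

0.8396


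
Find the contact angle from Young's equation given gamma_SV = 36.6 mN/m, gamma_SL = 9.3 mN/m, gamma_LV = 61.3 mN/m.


cos(theta) = (gamma_SV - gamma_SL) / gamma_LV
cos(theta) = (36.6 - 9.3) / 61.3
cos(theta) = 0.445351
theta = arccos(0.445351) = 63.55 degrees

63.55


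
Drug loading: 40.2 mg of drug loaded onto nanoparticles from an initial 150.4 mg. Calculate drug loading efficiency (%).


Drug loading efficiency = (drug loaded / drug initial) * 100
DLE = 40.2 / 150.4 * 100
DLE = 0.2673 * 100
DLE = 26.73%

26.73


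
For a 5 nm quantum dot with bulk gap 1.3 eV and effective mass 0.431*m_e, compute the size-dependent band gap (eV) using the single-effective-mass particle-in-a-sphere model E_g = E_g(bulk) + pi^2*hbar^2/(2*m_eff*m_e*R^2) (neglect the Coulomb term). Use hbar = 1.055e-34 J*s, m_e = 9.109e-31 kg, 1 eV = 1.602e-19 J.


Radius R = 5/2 nm = 2.5e-09 m
Confinement energy dE = pi^2 * hbar^2 / (2 * m_eff * m_e * R^2)
dE = pi^2 * (1.055e-34)^2 / (2 * 0.431 * 9.109e-31 * (2.5e-09)^2) J, divided by 1.602e-19 J/eV
dE = 0.1397 eV
Total band gap = E_g(bulk) + dE = 1.3 + 0.1397 = 1.4397 eV

1.4397


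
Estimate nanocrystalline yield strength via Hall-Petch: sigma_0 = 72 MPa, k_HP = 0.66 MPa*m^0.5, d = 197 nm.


d = 197 nm = 1.97e-07 m
sqrt(d) = 0.0004438468
Hall-Petch contribution = k / sqrt(d) = 0.66 / 0.0004438468 = 1487.0 MPa
sigma = sigma_0 + k/sqrt(d) = 72 + 1487.0 = 1559.0 MPa

1559.0


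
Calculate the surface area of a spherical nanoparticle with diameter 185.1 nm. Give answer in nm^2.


Radius r = 185.1/2 = 92.55 nm
Surface area SA = 4 * pi * r^2
SA = 4 * pi * (92.55)^2
SA = 107637.28 nm^2

107637.28


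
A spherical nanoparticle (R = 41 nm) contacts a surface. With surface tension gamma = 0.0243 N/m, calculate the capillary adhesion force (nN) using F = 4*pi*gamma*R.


Convert radius: R = 41 nm = 4.1e-08 m
F = 4 * pi * gamma * R
F = 4 * pi * 0.0243 * 4.1e-08
F = 1.25199e-08 N = 12.5199 nN

12.5199


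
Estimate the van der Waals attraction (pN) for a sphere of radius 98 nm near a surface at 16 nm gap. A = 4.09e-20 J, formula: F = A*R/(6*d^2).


Convert to SI: R = 98 nm = 9.8e-08 m, d = 16 nm = 1.6e-08 m
F = A * R / (6 * d^2)
F = 4.09e-20 * 9.8e-08 / (6 * (1.6e-08)^2)
F = 2.60951e-12 N = 2.61 pN

2.61


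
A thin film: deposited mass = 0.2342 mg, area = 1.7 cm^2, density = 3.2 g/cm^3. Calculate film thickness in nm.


Convert: m = 0.2342 mg = 2.3420e-07 kg, A = 1.7 cm^2 = 1.7000e-04 m^2, rho = 3.2 g/cm^3 = 3200 kg/m^3
t = m / (A * rho)
t = 2.3420e-07 / (1.7000e-04 * 3200)
t = 4.3051e-07 m = 430.5 nm

430.5


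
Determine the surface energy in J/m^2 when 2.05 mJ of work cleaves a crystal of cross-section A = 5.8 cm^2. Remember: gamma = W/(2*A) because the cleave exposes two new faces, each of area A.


Convert: A = 5.8 cm^2 = 0.00058 m^2, W = 2.05 mJ = 0.00205 J
Cleaving exposes two faces of area A, so total new surface = 2*A and gamma = W / (2*A)
gamma = 0.00205 / (2 * 0.00058)
gamma = 1.767 J/m^2

1.767


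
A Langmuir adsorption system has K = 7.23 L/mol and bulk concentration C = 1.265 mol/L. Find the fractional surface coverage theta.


Langmuir isotherm: theta = K*C / (1 + K*C)
K*C = 7.23 * 1.265 = 9.14595
theta = 9.14595 / (1 + 9.14595) = 9.14595 / 10.14595
theta = 0.9014

0.9014


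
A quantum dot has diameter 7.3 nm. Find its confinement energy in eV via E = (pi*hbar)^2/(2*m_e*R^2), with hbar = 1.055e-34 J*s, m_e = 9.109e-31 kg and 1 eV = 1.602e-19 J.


Radius R = 7.3/2 = 3.65 nm = 3.65e-09 m
E = (pi * 1.055e-34)^2 / (2 * 9.109e-31 * (3.65e-09)^2)
E(J) = 4.52604e-21
E = E(J) / 1.602e-19 = 0.0283 eV

0.0283


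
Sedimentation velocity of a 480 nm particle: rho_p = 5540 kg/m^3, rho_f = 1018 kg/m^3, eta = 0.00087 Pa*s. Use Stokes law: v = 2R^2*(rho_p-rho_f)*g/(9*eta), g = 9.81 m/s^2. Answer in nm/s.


Radius R = 480/2 nm = 2.4e-07 m
Density difference = 5540 - 1018 = 4522 kg/m^3
v = 2 * R^2 * (rho_p - rho_f) * g / (9 * eta)
v = 2 * (2.4e-07)^2 * 4522 * 9.81 / (9 * 0.00087)
v = 6.52665e-07 m/s = 652.6649 nm/s

652.6649


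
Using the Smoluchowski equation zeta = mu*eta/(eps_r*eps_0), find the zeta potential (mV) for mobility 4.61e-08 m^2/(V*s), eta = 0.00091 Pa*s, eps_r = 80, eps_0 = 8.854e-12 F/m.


Smoluchowski equation: zeta = mu * eta / (eps_r * eps_0)
zeta = 4.61e-08 * 0.00091 / (80 * 8.854e-12)
zeta = 0.059226 V = 59.23 mV

59.23


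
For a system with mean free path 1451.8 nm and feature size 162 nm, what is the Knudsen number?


Knudsen number Kn = lambda / L
Kn = 1451.8 / 162
Kn = 8.9617

8.9617


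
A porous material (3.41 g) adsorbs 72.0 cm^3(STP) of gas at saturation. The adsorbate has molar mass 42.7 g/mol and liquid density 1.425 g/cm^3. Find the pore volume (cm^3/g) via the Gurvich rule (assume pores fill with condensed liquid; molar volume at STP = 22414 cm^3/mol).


Moles adsorbed n = V_ads / 22414 = 72.0 / 22414 = 3.212278e-03 mol
Liquid volume V_liq = n * M / rho_liq = 3.212278e-03 * 42.7 / 1.425 = 0.09626 cm^3
Specific pore volume V_pore = V_liq / m_sample = 0.09626 / 3.41
V_pore = 0.0282 cm^3/g

0.0282


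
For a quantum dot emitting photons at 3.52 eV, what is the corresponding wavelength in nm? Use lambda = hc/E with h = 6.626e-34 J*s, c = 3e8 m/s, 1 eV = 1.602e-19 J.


Convert energy: E = 3.52 eV = 3.52 * 1.602e-19 = 5.63904e-19 J
lambda = h*c / E = 6.626e-34 * 3e8 / 5.63904e-19
lambda = 3.52507e-07 m = 352.5 nm

352.5


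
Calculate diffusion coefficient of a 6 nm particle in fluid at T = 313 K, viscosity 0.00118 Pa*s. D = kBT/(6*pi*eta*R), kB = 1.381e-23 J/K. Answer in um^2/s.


Radius R = 6/2 = 3 nm = 3e-09 m
D = kB*T / (6*pi*eta*R)
D = 1.381e-23 * 313 / (6 * pi * 0.00118 * 3e-09)
D = 6.47789e-11 m^2/s = 64.779 um^2/s

64.779


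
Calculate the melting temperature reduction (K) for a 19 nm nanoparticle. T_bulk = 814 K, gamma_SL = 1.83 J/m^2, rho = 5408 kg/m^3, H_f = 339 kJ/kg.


Radius R = 19/2 = 9.5 nm = 9.5e-09 m
Convert H_f = 339 kJ/kg = 339000 J/kg
dT = 2 * gamma_SL * T_bulk / (rho * H_f * R)
dT = 2 * 1.83 * 814 / (5408 * 339000 * 9.5e-09)
dT = 171.1 K

171.1


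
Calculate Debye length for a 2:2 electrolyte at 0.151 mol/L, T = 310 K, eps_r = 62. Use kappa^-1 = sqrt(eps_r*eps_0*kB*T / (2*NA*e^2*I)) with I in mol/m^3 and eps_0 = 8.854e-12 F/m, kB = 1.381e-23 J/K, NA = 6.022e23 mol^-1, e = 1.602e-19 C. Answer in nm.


Ionic strength I = 0.151 * 2^2 * 1000 = 604 mol/m^3
kappa^-1 = sqrt(62 * 8.854e-12 * 1.381e-23 * 310 / (2 * 6.022e23 * (1.602e-19)^2 * 604))
kappa^-1 = 0.355 nm

0.355
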